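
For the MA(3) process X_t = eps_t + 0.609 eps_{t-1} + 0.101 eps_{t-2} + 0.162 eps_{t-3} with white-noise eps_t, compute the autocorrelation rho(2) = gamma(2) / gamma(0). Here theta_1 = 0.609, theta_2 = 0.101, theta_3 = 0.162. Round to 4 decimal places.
\rho(2) = 0.1419

For an MA(q) process with theta_0 = 1, the autocovariance is
  gamma(k) = sigma^2 * sum_{i=0..q-k} theta_i * theta_{i+k},
and rho(k) = gamma(k) / gamma(0). Sigma^2 cancels.
  numerator   = (1)*(0.101) + (0.609)*(0.162) = 0.199658.
  denominator = (1)^2 + (0.609)^2 + (0.101)^2 + (0.162)^2 = 1.407326.
  rho(2) = 0.199658 / 1.407326 = 0.1419.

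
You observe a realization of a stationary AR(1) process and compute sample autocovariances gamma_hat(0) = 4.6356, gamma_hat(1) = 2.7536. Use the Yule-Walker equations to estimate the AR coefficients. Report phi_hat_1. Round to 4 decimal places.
\hat\phi_{1} = 0.5940

The Yule-Walker equations for an AR(p) process read, in matrix form,
  Gamma_p phi = r_p,   with   (Gamma_p)_{ij} = gamma(|i - j|),
                       (r_p)_i = gamma(i),   i,j = 1..p.
Substitute the sample gammas (Toeplitz matrix and right-hand side of size 1):
  Gamma_p = [[4.6356]]
  r_p     = [2.7536]
With p = 1 this is the single equation gamma(0) phi_1 = gamma(1):
  phi_hat_1 = gamma(1) / gamma(0) = 2.7536 / 4.6356 = 0.5940.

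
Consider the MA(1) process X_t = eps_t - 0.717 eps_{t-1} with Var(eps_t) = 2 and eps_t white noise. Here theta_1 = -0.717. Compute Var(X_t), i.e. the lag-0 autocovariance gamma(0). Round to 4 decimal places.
\gamma(0) = 3.0282

For an MA(q) process X_t = eps_t + sum_i theta_i eps_{t-i} with
Var(eps_t) = sigma^2, the variance is
  gamma(0) = sigma^2 * (1 + sum_i theta_i^2).
  sum_i theta_i^2 = (-0.717)^2 = 0.514089.
  gamma(0) = 2 * (1 + 0.514089) = 2 * 1.514089 = 3.028178, which rounds to 3.0282.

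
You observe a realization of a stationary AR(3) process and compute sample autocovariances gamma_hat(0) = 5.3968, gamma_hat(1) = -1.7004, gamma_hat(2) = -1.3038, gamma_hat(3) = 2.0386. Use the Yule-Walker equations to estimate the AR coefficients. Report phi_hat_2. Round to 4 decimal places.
\hat\phi_{2} = -0.2920

The Yule-Walker equations for an AR(p) process read, in matrix form,
  Gamma_p phi = r_p,   with   (Gamma_p)_{ij} = gamma(|i - j|),
                       (r_p)_i = gamma(i),   i,j = 1..p.
Substitute the sample gammas (Toeplitz matrix and right-hand side of size 3):
  Gamma_p = [[5.3968, -1.7004, -1.3038], [-1.7004, 5.3968, -1.7004], [-1.3038, -1.7004, 5.3968]]
  r_p     = [-1.7004, -1.3038, 2.0386]
Written out (R1..R3):
  (R1) 5.3968 phi_1 - 1.7004 phi_2 - 1.3038 phi_3 = -1.7004
  (R2) -1.7004 phi_1 + 5.3968 phi_2 - 1.7004 phi_3 = -1.3038
  (R3) -1.3038 phi_1 - 1.7004 phi_2 + 5.3968 phi_3 = 2.0386
Gaussian elimination:
  R2 <- R2 - (-1.7004/5.3968) R1 = R2 - (-0.315076) R1:  4.861045 phi_2 - 2.111196 phi_3 = -1.839555
  R3 <- R3 - (-1.3038/5.3968) R1 = R3 - (-0.241588) R1:  -2.111196 phi_2 + 5.081818 phi_3 = 1.627804
  R3 <- R3 - (-2.111196/4.861045) R2 = R3 - (-0.434309) R2:  4.164907 phi_3 = 0.828869
Back-substitution:
  phi_hat_3 = 0.828869 / 4.164907 = 0.199013
  phi_hat_2 = (-1.839555 - (-2.111196)(0.199013)) / 4.861045 = -0.291995
  phi_hat_1 = (-1.7004 - (-1.7004)(-0.291995) - (-1.3038)(0.199013)) / 5.3968 = -0.358997
So phi_hat = [-0.3590, -0.2920, 0.1990].
Therefore phi_hat_2 = -0.2920.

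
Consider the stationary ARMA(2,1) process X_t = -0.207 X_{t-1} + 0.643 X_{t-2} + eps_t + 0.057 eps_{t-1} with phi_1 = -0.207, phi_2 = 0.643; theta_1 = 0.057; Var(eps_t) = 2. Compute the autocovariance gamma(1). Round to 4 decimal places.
\gamma(1) = -2.4719

Multiply the model equation by X_{t-k} and take expectations. With theta_0 = psi_0 = 1 and psi_j the MA(infinity) weights, this gives
  gamma(k) - sum_i phi_i gamma(k-i) = c_k,
  c_k = sigma^2 * sum_{j=k..q} theta_j psi_{j-k}   (c_k = 0 for k > q),
using gamma(-m) = gamma(m).
psi-weights needed (psi_j = theta_j + sum_i phi_i psi_{j-i}):
  psi_1 = theta_1 + phi_1 = 0.057 + (-0.207) = -0.15
Right-hand sides:
  c_0 = sigma^2 (1 + theta_1 psi_1) = 2 * (1 + (0.057)(-0.15)) = 2 * 0.99145 = 1.9829
  c_1 = sigma^2 theta_1 = 2 * (0.057) = 0.114
  c_2 = 0
Equations for k = 0, 1, 2 (AR order 2, c_2 = 0):
  (E0) gamma(0) = phi_1 gamma(1) + phi_2 gamma(2) + c_0
  (E1) gamma(1) = phi_1 gamma(0) + phi_2 gamma(1) + c_1
  (E2) gamma(2) = phi_1 gamma(1) + phi_2 gamma(0)
From (E1): gamma(1) = A gamma(0) + B with
  A = phi_1 / (1 - phi_2) = -0.207 / 0.357 = -0.579832,   B = c_1 / (1 - phi_2) = 0.114 / 0.357 = 0.319328.
Insert (E2) into (E0): gamma(0) (1 - phi_2^2) = phi_1 (1 + phi_2) gamma(1) + c_0.
  phi_1 (1 + phi_2) = (-0.207)(1.643) = -0.340101,   1 - phi_2^2 = 0.586551.
Replace gamma(1) by A gamma(0) + B and collect gamma(0):
  gamma(0) [0.586551 - (-0.340101)(-0.579832)] = (-0.340101)(0.319328) + 1.9829
  gamma(0) * 0.38935 = 1.874296
  gamma(0) = 1.874296 / 0.38935 = 4.813916.
  gamma(1) = A gamma(0) + B = (-0.579832)(4.813916) + (0.319328) = -2.471935.
Therefore gamma(1) = -2.4719 (to 4 decimal places).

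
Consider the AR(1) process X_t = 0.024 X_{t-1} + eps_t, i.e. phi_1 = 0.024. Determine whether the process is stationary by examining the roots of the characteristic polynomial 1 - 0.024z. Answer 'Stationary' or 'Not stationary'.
\text{Stationary}

The AR(p) characteristic polynomial is P(z) = 1 - 0.024z.
Stationarity requires all roots to lie outside the unit circle, i.e. |z| > 1 for every root.
This is linear in z: 1 + (-0.024) z = 0  =>  z = -1/(-0.024) = 41.666667,  |z| = 41.666667.
Moduli of all roots: 41.6667.
All moduli strictly greater than 1? Yes.
Verdict: Stationary.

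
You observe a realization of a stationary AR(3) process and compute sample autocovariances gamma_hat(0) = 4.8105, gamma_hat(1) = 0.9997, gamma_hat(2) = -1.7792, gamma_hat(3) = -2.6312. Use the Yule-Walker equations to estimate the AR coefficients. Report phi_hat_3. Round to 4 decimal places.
\hat\phi_{3} = -0.4460

The Yule-Walker equations for an AR(p) process read, in matrix form,
  Gamma_p phi = r_p,   with   (Gamma_p)_{ij} = gamma(|i - j|),
                       (r_p)_i = gamma(i),   i,j = 1..p.
Substitute the sample gammas (Toeplitz matrix and right-hand side of size 3):
  Gamma_p = [[4.8105, 0.9997, -1.7792], [0.9997, 4.8105, 0.9997], [-1.7792, 0.9997, 4.8105]]
  r_p     = [0.9997, -1.7792, -2.6312]
Written out (R1..R3):
  (R1) 4.8105 phi_1 + 0.9997 phi_2 - 1.7792 phi_3 = 0.9997
  (R2) 0.9997 phi_1 + 4.8105 phi_2 + 0.9997 phi_3 = -1.7792
  (R3) -1.7792 phi_1 + 0.9997 phi_2 + 4.8105 phi_3 = -2.6312
Gaussian elimination:
  R2 <- R2 - (0.9997/4.8105) R1 = R2 - (0.207816) R1:  4.602746 phi_2 + 1.369447 phi_3 = -1.986954
  R3 <- R3 - (-1.7792/4.8105) R1 = R3 - (-0.369858) R1:  1.369447 phi_2 + 4.152449 phi_3 = -2.261453
  R3 <- R3 - (1.369447/4.602746) R2 = R3 - (0.297528) R2:  3.745 phi_3 = -1.670279
Back-substitution:
  phi_hat_3 = -1.670279 / 3.745 = -0.446002
  phi_hat_2 = (-1.986954 - (1.369447)(-0.446002)) / 4.602746 = -0.298991
  phi_hat_1 = (0.9997 - (0.9997)(-0.298991) - (-1.7792)(-0.446002)) / 4.8105 = 0.104994
So phi_hat = [0.1050, -0.2990, -0.4460].
Therefore phi_hat_3 = -0.4460.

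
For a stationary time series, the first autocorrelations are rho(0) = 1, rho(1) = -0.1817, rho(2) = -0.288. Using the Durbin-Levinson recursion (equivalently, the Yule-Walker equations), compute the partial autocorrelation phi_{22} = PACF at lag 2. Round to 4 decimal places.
\phi_{22} = -0.3320

The PACF at lag k is phi_{kk}, the last component of the solution
to the Yule-Walker system G_k phi = r_k where
  (G_k)_{ij} = rho(|i - j|), (r_k)_i = rho(i), i,j = 1..k.
Equivalently, Durbin-Levinson gives phi_{kk} iteratively:
  phi_{11} = rho(1)
  phi_{kk} = [rho(k) - sum_{j=1..k-1} phi_{k-1,j} rho(k-j)]
            / [1 - sum_{j=1..k-1} phi_{k-1,j} rho(j)],
  phi_{k,j} = phi_{k-1,j} - phi_{kk} phi_{k-1,k-j},  j = 1..k-1.
Step k = 1:
  phi_11 = rho(1) = -0.1817.
Step k = 2:
  phi_22 = [rho(2) - phi_11 rho(1)] / [1 - phi_11 rho(1)] = [-0.288 - (-0.1817)(-0.1817)] / [1 - (-0.1817)(-0.1817)]
         = -0.32101489 / 0.96698511 = -0.332.
Therefore phi_{22} = -0.3320.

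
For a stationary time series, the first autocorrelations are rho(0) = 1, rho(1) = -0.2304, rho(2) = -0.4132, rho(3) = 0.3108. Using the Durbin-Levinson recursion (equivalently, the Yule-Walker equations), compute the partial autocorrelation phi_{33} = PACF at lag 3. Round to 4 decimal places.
\phi_{33} = 0.0770

The PACF at lag k is phi_{kk}, the last component of the solution
to the Yule-Walker system G_k phi = r_k where
  (G_k)_{ij} = rho(|i - j|), (r_k)_i = rho(i), i,j = 1..k.
Equivalently, Durbin-Levinson gives phi_{kk} iteratively:
  phi_{11} = rho(1)
  phi_{kk} = [rho(k) - sum_{j=1..k-1} phi_{k-1,j} rho(k-j)]
            / [1 - sum_{j=1..k-1} phi_{k-1,j} rho(j)],
  phi_{k,j} = phi_{k-1,j} - phi_{kk} phi_{k-1,k-j},  j = 1..k-1.
Step k = 1:
  phi_11 = rho(1) = -0.2304.
Step k = 2:
  phi_22 = [rho(2) - phi_11 rho(1)] / [1 - phi_11 rho(1)] = [-0.4132 - (-0.2304)(-0.2304)] / [1 - (-0.2304)(-0.2304)]
         = -0.46628416 / 0.94691584 = -0.492424.
  Update: phi_21 = phi_11 - phi_22 phi_11 = -0.2304 - (-0.492424)(-0.2304) = -0.343855.
Step k = 3:
  phi_33 = [rho(3) - phi_21 rho(2) - phi_22 rho(1)] / [1 - phi_21 rho(1) - phi_22 rho(2)]
    numerator   = 0.3108 - (-0.343855)(-0.4132) - (-0.492424)(-0.2304) = 0.05526481
    denominator = 1 - (-0.343855)(-0.2304) - (-0.492424)(-0.4132) = 0.71730629
  phi_33 = 0.05526481 / 0.71730629 = 0.077.
Therefore phi_{33} = 0.0770.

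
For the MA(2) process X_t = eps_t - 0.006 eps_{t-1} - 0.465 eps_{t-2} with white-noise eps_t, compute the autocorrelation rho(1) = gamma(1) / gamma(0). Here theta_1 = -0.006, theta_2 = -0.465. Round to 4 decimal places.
\rho(1) = -0.0026

For an MA(q) process with theta_0 = 1, the autocovariance is
  gamma(k) = sigma^2 * sum_{i=0..q-k} theta_i * theta_{i+k},
and rho(k) = gamma(k) / gamma(0). Sigma^2 cancels.
  numerator   = (1)*(-0.006) + (-0.006)*(-0.465) = -0.00321.
  denominator = (1)^2 + (-0.006)^2 + (-0.465)^2 = 1.216261.
  rho(1) = -0.00321 / 1.216261 = -0.0026.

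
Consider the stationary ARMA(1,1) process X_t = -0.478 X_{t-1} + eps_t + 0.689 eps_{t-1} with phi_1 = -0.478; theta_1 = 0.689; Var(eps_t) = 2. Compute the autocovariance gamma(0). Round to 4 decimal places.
\gamma(0) = 2.1154

Multiply the model equation by X_{t-k} and take expectations. With theta_0 = psi_0 = 1 and psi_j the MA(infinity) weights, this gives
  gamma(k) - sum_i phi_i gamma(k-i) = c_k,
  c_k = sigma^2 * sum_{j=k..q} theta_j psi_{j-k}   (c_k = 0 for k > q),
using gamma(-m) = gamma(m).
psi-weights needed (psi_j = theta_j + sum_i phi_i psi_{j-i}):
  psi_1 = theta_1 + phi_1 = 0.689 + (-0.478) = 0.211
Right-hand sides:
  c_0 = sigma^2 (1 + theta_1 psi_1) = 2 * (1 + (0.689)(0.211)) = 2 * 1.145379 = 2.290758
  c_1 = sigma^2 theta_1 = 2 * (0.689) = 1.378
  c_2 = 0
Equations for k = 0 and k = 1 (AR order 1):
  gamma(0) = phi_1 gamma(1) + c_0
  gamma(1) = phi_1 gamma(0) + c_1
Substituting the second into the first: gamma(0) (1 - phi_1^2) = c_0 + phi_1 c_1, so
  gamma(0) = (c_0 + phi_1 c_1) / (1 - phi_1^2) = (2.290758 + (-0.478)(1.378)) / (1 - (-0.478)^2) = 1.632074 / 0.771516 = 2.115412.
Therefore gamma(0) = 2.1154 (to 4 decimal places).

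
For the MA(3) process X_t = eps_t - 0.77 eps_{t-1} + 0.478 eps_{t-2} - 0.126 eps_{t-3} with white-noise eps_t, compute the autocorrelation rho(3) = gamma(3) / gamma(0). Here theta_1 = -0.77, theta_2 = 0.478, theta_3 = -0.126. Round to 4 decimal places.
\rho(3) = -0.0686

For an MA(q) process with theta_0 = 1, the autocovariance is
  gamma(k) = sigma^2 * sum_{i=0..q-k} theta_i * theta_{i+k},
and rho(k) = gamma(k) / gamma(0). Sigma^2 cancels.
  numerator   = (1)*(-0.126) = -0.126.
  denominator = (1)^2 + (-0.77)^2 + (0.478)^2 + (-0.126)^2 = 1.83726.
  rho(3) = -0.126 / 1.83726 = -0.0686.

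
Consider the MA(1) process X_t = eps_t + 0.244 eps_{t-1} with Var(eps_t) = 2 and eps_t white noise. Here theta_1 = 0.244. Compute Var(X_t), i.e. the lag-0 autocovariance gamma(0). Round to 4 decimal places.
\gamma(0) = 2.1191

For an MA(q) process X_t = eps_t + sum_i theta_i eps_{t-i} with
Var(eps_t) = sigma^2, the variance is
  gamma(0) = sigma^2 * (1 + sum_i theta_i^2).
  sum_i theta_i^2 = (0.244)^2 = 0.059536.
  gamma(0) = 2 * (1 + 0.059536) = 2 * 1.059536 = 2.119072, which rounds to 2.1191.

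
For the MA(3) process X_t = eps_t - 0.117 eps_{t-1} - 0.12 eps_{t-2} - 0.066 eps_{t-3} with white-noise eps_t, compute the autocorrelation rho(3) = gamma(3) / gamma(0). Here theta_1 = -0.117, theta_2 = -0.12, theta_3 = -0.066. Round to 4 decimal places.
\rho(3) = -0.0639

For an MA(q) process with theta_0 = 1, the autocovariance is
  gamma(k) = sigma^2 * sum_{i=0..q-k} theta_i * theta_{i+k},
and rho(k) = gamma(k) / gamma(0). Sigma^2 cancels.
  numerator   = (1)*(-0.066) = -0.066.
  denominator = (1)^2 + (-0.117)^2 + (-0.12)^2 + (-0.066)^2 = 1.032445.
  rho(3) = -0.066 / 1.032445 = -0.0639.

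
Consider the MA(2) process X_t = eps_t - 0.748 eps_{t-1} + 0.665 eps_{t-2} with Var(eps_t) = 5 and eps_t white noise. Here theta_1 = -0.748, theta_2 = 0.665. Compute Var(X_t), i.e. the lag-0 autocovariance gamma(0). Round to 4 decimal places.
\gamma(0) = 10.0086

For an MA(q) process X_t = eps_t + sum_i theta_i eps_{t-i} with
Var(eps_t) = sigma^2, the variance is
  gamma(0) = sigma^2 * (1 + sum_i theta_i^2).
  sum_i theta_i^2 = (-0.748)^2 + (0.665)^2 = 0.559504 + 0.442225 = 1.001729.
  gamma(0) = 5 * (1 + 1.001729) = 5 * 2.001729 = 10.008645, which rounds to 10.0086.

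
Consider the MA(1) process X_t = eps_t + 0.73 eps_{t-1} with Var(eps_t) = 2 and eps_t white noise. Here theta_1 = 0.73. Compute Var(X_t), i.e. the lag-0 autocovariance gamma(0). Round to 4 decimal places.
\gamma(0) = 3.0658

For an MA(q) process X_t = eps_t + sum_i theta_i eps_{t-i} with
Var(eps_t) = sigma^2, the variance is
  gamma(0) = sigma^2 * (1 + sum_i theta_i^2).
  sum_i theta_i^2 = (0.73)^2 = 0.5329.
  gamma(0) = 2 * (1 + 0.5329) = 2 * 1.5329 = 3.0658.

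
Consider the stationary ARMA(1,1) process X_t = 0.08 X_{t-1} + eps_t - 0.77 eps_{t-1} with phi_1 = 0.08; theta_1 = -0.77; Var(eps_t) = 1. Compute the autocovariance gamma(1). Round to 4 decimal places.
\gamma(1) = -0.6517

Multiply the model equation by X_{t-k} and take expectations. With theta_0 = psi_0 = 1 and psi_j the MA(infinity) weights, this gives
  gamma(k) - sum_i phi_i gamma(k-i) = c_k,
  c_k = sigma^2 * sum_{j=k..q} theta_j psi_{j-k}   (c_k = 0 for k > q),
using gamma(-m) = gamma(m).
psi-weights needed (psi_j = theta_j + sum_i phi_i psi_{j-i}):
  psi_1 = theta_1 + phi_1 = -0.77 + (0.08) = -0.69
Right-hand sides:
  c_0 = sigma^2 (1 + theta_1 psi_1) = 1 * (1 + (-0.77)(-0.69)) = 1 * 1.5313 = 1.5313
  c_1 = sigma^2 theta_1 = 1 * (-0.77) = -0.77
  c_2 = 0
Equations for k = 0 and k = 1 (AR order 1):
  gamma(0) = phi_1 gamma(1) + c_0
  gamma(1) = phi_1 gamma(0) + c_1
Substituting the second into the first: gamma(0) (1 - phi_1^2) = c_0 + phi_1 c_1, so
  gamma(0) = (c_0 + phi_1 c_1) / (1 - phi_1^2) = (1.5313 + (0.08)(-0.77)) / (1 - (0.08)^2) = 1.4697 / 0.9936 = 1.479167.
  gamma(1) = phi_1 gamma(0) + c_1 = (0.08)(1.479167) + (-0.77) = -0.651667.
Therefore gamma(1) = -0.6517 (to 4 decimal places).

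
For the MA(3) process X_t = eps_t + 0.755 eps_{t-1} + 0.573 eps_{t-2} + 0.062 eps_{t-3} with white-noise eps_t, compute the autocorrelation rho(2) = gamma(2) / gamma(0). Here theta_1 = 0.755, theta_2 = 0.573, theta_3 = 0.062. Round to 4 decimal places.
\rho(2) = 0.3258

For an MA(q) process with theta_0 = 1, the autocovariance is
  gamma(k) = sigma^2 * sum_{i=0..q-k} theta_i * theta_{i+k},
and rho(k) = gamma(k) / gamma(0). Sigma^2 cancels.
  numerator   = (1)*(0.573) + (0.755)*(0.062) = 0.61981.
  denominator = (1)^2 + (0.755)^2 + (0.573)^2 + (0.062)^2 = 1.902198.
  rho(2) = 0.61981 / 1.902198 = 0.3258.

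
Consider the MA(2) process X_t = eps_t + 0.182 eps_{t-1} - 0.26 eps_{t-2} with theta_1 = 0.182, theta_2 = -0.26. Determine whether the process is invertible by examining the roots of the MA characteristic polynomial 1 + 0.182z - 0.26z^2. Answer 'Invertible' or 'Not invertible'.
\text{Invertible}

The MA(q) characteristic polynomial is P(z) = 1 + 0.182z - 0.26z^2.
Invertibility requires all roots to lie outside the unit circle, i.e. |z| > 1 for every root.
Set 1 + (0.182) z + (-0.26) z^2 = 0, i.e. a z^2 + b z + c = 0 with a = -0.26, b = 0.182, c = 1.
Discriminant D = b^2 - 4ac = (0.182)^2 - 4*(-0.26)*1 = 0.033124 - (-1.04) = 1.073124.
D >= 0, so the roots are real: z = (-b +/- sqrt(D)) / (2a) = (-0.182 +/- 1.035917) / (-0.52).
  z_1 = (-0.182 + 1.035917) / (-0.52) = -1.6421,   |z_1| = 1.6421.
  z_2 = (-0.182 - 1.035917) / (-0.52) = 2.3421,   |z_2| = 2.3421.
Moduli of all roots: 1.6421, 2.3421.
All moduli strictly greater than 1? Yes.
Verdict: Invertible.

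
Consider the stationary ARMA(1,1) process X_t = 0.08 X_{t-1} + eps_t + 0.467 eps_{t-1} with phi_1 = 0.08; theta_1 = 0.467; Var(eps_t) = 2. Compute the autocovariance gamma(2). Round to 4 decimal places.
\gamma(2) = 0.0914

Multiply the model equation by X_{t-k} and take expectations. With theta_0 = psi_0 = 1 and psi_j the MA(infinity) weights, this gives
  gamma(k) - sum_i phi_i gamma(k-i) = c_k,
  c_k = sigma^2 * sum_{j=k..q} theta_j psi_{j-k}   (c_k = 0 for k > q),
using gamma(-m) = gamma(m).
psi-weights needed (psi_j = theta_j + sum_i phi_i psi_{j-i}):
  psi_1 = theta_1 + phi_1 = 0.467 + (0.08) = 0.547
Right-hand sides:
  c_0 = sigma^2 (1 + theta_1 psi_1) = 2 * (1 + (0.467)(0.547)) = 2 * 1.255449 = 2.510898
  c_1 = sigma^2 theta_1 = 2 * (0.467) = 0.934
  c_2 = 0
Equations for k = 0 and k = 1 (AR order 1):
  gamma(0) = phi_1 gamma(1) + c_0
  gamma(1) = phi_1 gamma(0) + c_1
Substituting the second into the first: gamma(0) (1 - phi_1^2) = c_0 + phi_1 c_1, so
  gamma(0) = (c_0 + phi_1 c_1) / (1 - phi_1^2) = (2.510898 + (0.08)(0.934)) / (1 - (0.08)^2) = 2.585618 / 0.9936 = 2.602273.
  gamma(1) = phi_1 gamma(0) + c_1 = (0.08)(2.602273) + (0.934) = 1.142182.
For k = 2 (> q): gamma(2) = phi_1 gamma(1) = (0.08)(1.142182) = 0.091375.
Therefore gamma(2) = 0.0914 (to 4 decimal places).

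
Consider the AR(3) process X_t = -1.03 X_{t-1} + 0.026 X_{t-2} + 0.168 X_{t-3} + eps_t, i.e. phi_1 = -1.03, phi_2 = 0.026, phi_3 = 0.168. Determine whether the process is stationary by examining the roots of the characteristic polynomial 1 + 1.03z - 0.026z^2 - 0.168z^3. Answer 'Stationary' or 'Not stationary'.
\text{Stationary}

The AR(p) characteristic polynomial is P(z) = 1 + 1.03z - 0.026z^2 - 0.168z^3.
Stationarity requires all roots to lie outside the unit circle, i.e. |z| > 1 for every root.
Degree 3: look for a simple real root z0 first, then factor out (1 - z/z0) and solve the remaining quadratic.
Testing z0 = -1.25: P(-1.25) = 1 + (1.03)(-1.25) + (-0.026)(-1.25)^2 + (-0.168)(-1.25)^3
  = 1 + (-1.2875) + (-0.040625) + (0.328125) = 0.  So z_0 = -1.25 is a root, |z_0| = 1.25.
Divide out the factor (1 + 0.8 z) = (1 - z/z0) (since 1/z0 = -0.8):
  P(z) = (1 + 0.8 z)(1 + (0.23) z + (-0.21) z^2)
  [check: z-coef 0.23 - (-0.8) = 1.03; z^2-coef -0.21 - (-0.8)(0.23) = -0.026; z^3-coef -(-0.8)(-0.21) = -0.168.]
Remaining roots from the quadratic factor 1 + (0.23) z + (-0.21) z^2:
  Set 1 + (0.23) z + (-0.21) z^2 = 0, i.e. a z^2 + b z + c = 0 with a = -0.21, b = 0.23, c = 1.
  Discriminant D = b^2 - 4ac = (0.23)^2 - 4*(-0.21)*1 = 0.0529 - (-0.84) = 0.8929.
  D >= 0, so the roots are real: z = (-b +/- sqrt(D)) / (2a) = (-0.23 +/- 0.944934) / (-0.42).
    z_1 = (-0.23 + 0.944934) / (-0.42) = -1.7022,   |z_1| = 1.7022.
    z_2 = (-0.23 - 0.944934) / (-0.42) = 2.7975,   |z_2| = 2.7975.
Moduli of all roots: 1.2500, 1.7022, 2.7975.
All moduli strictly greater than 1? Yes.
Verdict: Stationary.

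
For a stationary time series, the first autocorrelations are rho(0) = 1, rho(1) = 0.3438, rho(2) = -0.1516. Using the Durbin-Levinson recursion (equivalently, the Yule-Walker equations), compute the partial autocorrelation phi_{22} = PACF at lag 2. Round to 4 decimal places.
\phi_{22} = -0.3060

The PACF at lag k is phi_{kk}, the last component of the solution
to the Yule-Walker system G_k phi = r_k where
  (G_k)_{ij} = rho(|i - j|), (r_k)_i = rho(i), i,j = 1..k.
Equivalently, Durbin-Levinson gives phi_{kk} iteratively:
  phi_{11} = rho(1)
  phi_{kk} = [rho(k) - sum_{j=1..k-1} phi_{k-1,j} rho(k-j)]
            / [1 - sum_{j=1..k-1} phi_{k-1,j} rho(j)],
  phi_{k,j} = phi_{k-1,j} - phi_{kk} phi_{k-1,k-j},  j = 1..k-1.
Step k = 1:
  phi_11 = rho(1) = 0.3438.
Step k = 2:
  phi_22 = [rho(2) - phi_11 rho(1)] / [1 - phi_11 rho(1)] = [-0.1516 - (0.3438)(0.3438)] / [1 - (0.3438)(0.3438)]
         = -0.26979844 / 0.88180156 = -0.306.
Therefore phi_{22} = -0.3060.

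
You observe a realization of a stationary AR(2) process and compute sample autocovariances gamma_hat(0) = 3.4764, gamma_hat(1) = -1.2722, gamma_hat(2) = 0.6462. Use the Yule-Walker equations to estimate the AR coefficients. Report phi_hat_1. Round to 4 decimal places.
\hat\phi_{1} = -0.3440

The Yule-Walker equations for an AR(p) process read, in matrix form,
  Gamma_p phi = r_p,   with   (Gamma_p)_{ij} = gamma(|i - j|),
                       (r_p)_i = gamma(i),   i,j = 1..p.
Substitute the sample gammas (Toeplitz matrix and right-hand side of size 2):
  Gamma_p = [[3.4764, -1.2722], [-1.2722, 3.4764]]
  r_p     = [-1.2722, 0.6462]
Written out:
  3.4764 phi_1 - 1.2722 phi_2 = -1.2722
  -1.2722 phi_1 + 3.4764 phi_2 = 0.6462
Solve by Cramer's rule:
  det = gamma(0)^2 - gamma(1)^2 = (3.4764)^2 - (-1.2722)^2 = 12.08535696 - 1.61849284 = 10.46686412
  phi_hat_1 = [gamma(1) gamma(0) - gamma(1) gamma(2)] / det = [(-1.2722)(3.4764) - (-1.2722)(0.6462)] / 10.46686412 = -3.60058044 / 10.46686412 = -0.344
  phi_hat_2 = [gamma(0) gamma(2) - gamma(1)^2] / det = [(3.4764)(0.6462) - (-1.2722)^2] / 10.46686412 = 0.62795684 / 10.46686412 = 0.06
So phi_hat = [-0.3440, 0.0600].
Therefore phi_hat_1 = -0.3440.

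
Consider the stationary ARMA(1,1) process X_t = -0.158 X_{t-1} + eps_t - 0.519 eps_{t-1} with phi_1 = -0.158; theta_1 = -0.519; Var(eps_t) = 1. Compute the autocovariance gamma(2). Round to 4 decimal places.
\gamma(2) = 0.1187

Multiply the model equation by X_{t-k} and take expectations. With theta_0 = psi_0 = 1 and psi_j the MA(infinity) weights, this gives
  gamma(k) - sum_i phi_i gamma(k-i) = c_k,
  c_k = sigma^2 * sum_{j=k..q} theta_j psi_{j-k}   (c_k = 0 for k > q),
using gamma(-m) = gamma(m).
psi-weights needed (psi_j = theta_j + sum_i phi_i psi_{j-i}):
  psi_1 = theta_1 + phi_1 = -0.519 + (-0.158) = -0.677
Right-hand sides:
  c_0 = sigma^2 (1 + theta_1 psi_1) = 1 * (1 + (-0.519)(-0.677)) = 1 * 1.351363 = 1.351363
  c_1 = sigma^2 theta_1 = 1 * (-0.519) = -0.519
  c_2 = 0
Equations for k = 0 and k = 1 (AR order 1):
  gamma(0) = phi_1 gamma(1) + c_0
  gamma(1) = phi_1 gamma(0) + c_1
Substituting the second into the first: gamma(0) (1 - phi_1^2) = c_0 + phi_1 c_1, so
  gamma(0) = (c_0 + phi_1 c_1) / (1 - phi_1^2) = (1.351363 + (-0.158)(-0.519)) / (1 - (-0.158)^2) = 1.433365 / 0.975036 = 1.470064.
  gamma(1) = phi_1 gamma(0) + c_1 = (-0.158)(1.470064) + (-0.519) = -0.75127.
For k = 2 (> q): gamma(2) = phi_1 gamma(1) = (-0.158)(-0.75127) = 0.118701.
Therefore gamma(2) = 0.1187 (to 4 decimal places).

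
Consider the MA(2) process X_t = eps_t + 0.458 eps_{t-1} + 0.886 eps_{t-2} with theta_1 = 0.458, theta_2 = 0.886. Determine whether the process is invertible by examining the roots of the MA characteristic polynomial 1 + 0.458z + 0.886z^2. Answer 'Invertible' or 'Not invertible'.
\text{Invertible}

The MA(q) characteristic polynomial is P(z) = 1 + 0.458z + 0.886z^2.
Invertibility requires all roots to lie outside the unit circle, i.e. |z| > 1 for every root.
Set 1 + (0.458) z + (0.886) z^2 = 0, i.e. a z^2 + b z + c = 0 with a = 0.886, b = 0.458, c = 1.
Discriminant D = b^2 - 4ac = (0.458)^2 - 4*(0.886)*1 = 0.209764 - (3.544) = -3.334236.
D < 0, so the roots are the complex-conjugate pair z = (-b +/- i sqrt(-D)) / (2a) = -0.2585 +/- 1.0305i.
For a conjugate pair |z|^2 = z * conj(z) = (product of roots) = c/a = 1/(0.886) = 1.128668, so |z| = sqrt(1.128668) = 1.0624 for both roots.
Moduli of all roots: 1.0624, 1.0624.
All moduli strictly greater than 1? Yes.
Verdict: Invertible.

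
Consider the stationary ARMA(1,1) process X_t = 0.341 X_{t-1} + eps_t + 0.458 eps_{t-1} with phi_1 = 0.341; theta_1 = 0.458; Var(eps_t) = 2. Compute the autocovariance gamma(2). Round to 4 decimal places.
\gamma(2) = 0.7129

Multiply the model equation by X_{t-k} and take expectations. With theta_0 = psi_0 = 1 and psi_j the MA(infinity) weights, this gives
  gamma(k) - sum_i phi_i gamma(k-i) = c_k,
  c_k = sigma^2 * sum_{j=k..q} theta_j psi_{j-k}   (c_k = 0 for k > q),
using gamma(-m) = gamma(m).
psi-weights needed (psi_j = theta_j + sum_i phi_i psi_{j-i}):
  psi_1 = theta_1 + phi_1 = 0.458 + (0.341) = 0.799
Right-hand sides:
  c_0 = sigma^2 (1 + theta_1 psi_1) = 2 * (1 + (0.458)(0.799)) = 2 * 1.365942 = 2.731884
  c_1 = sigma^2 theta_1 = 2 * (0.458) = 0.916
  c_2 = 0
Equations for k = 0 and k = 1 (AR order 1):
  gamma(0) = phi_1 gamma(1) + c_0
  gamma(1) = phi_1 gamma(0) + c_1
Substituting the second into the first: gamma(0) (1 - phi_1^2) = c_0 + phi_1 c_1, so
  gamma(0) = (c_0 + phi_1 c_1) / (1 - phi_1^2) = (2.731884 + (0.341)(0.916)) / (1 - (0.341)^2) = 3.04424 / 0.883719 = 3.444805.
  gamma(1) = phi_1 gamma(0) + c_1 = (0.341)(3.444805) + (0.916) = 2.090679.
For k = 2 (> q): gamma(2) = phi_1 gamma(1) = (0.341)(2.090679) = 0.712921.
Therefore gamma(2) = 0.7129 (to 4 decimal places).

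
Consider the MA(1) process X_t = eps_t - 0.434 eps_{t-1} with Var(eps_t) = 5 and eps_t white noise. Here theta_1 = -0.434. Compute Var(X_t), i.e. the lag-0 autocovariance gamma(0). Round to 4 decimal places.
\gamma(0) = 5.9418

For an MA(q) process X_t = eps_t + sum_i theta_i eps_{t-i} with
Var(eps_t) = sigma^2, the variance is
  gamma(0) = sigma^2 * (1 + sum_i theta_i^2).
  sum_i theta_i^2 = (-0.434)^2 = 0.188356.
  gamma(0) = 5 * (1 + 0.188356) = 5 * 1.188356 = 5.94178, which rounds to 5.9418.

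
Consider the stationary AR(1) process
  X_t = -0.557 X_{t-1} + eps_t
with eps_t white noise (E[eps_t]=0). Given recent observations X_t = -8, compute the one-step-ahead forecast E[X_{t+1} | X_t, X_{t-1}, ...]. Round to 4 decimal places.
E[X_{t+1} \mid \mathcal F_t] = 4.4560

For an AR(p) model X_t = c + sum_i phi_i X_{t-i} + eps_t, the
one-step-ahead conditional mean is
  E[X_{t+1} | X_t, ...] = c + sum_i phi_i X_{t+1-i}.
Substitute known values:
  E[X_{t+1} | ...] = (-0.557) * (-8)
                   = 4.4560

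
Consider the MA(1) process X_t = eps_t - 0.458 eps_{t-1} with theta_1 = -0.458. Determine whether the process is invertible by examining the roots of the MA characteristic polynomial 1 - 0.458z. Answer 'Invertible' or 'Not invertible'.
\text{Invertible}

The MA(q) characteristic polynomial is P(z) = 1 - 0.458z.
Invertibility requires all roots to lie outside the unit circle, i.e. |z| > 1 for every root.
This is linear in z: 1 + (-0.458) z = 0  =>  z = -1/(-0.458) = 2.183406,  |z| = 2.183406.
Moduli of all roots: 2.1834.
All moduli strictly greater than 1? Yes.
Verdict: Invertible.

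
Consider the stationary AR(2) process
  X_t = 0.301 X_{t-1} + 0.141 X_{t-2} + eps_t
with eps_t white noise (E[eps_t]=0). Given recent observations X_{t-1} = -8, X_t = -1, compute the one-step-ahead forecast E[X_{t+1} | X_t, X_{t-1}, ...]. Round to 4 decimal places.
E[X_{t+1} \mid \mathcal F_t] = -1.4290

For an AR(p) model X_t = c + sum_i phi_i X_{t-i} + eps_t, the
one-step-ahead conditional mean is
  E[X_{t+1} | X_t, ...] = c + sum_i phi_i X_{t+1-i}.
Substitute known values:
  E[X_{t+1} | ...] = (0.301) * (-1) + (0.141) * (-8)
                   = -1.4290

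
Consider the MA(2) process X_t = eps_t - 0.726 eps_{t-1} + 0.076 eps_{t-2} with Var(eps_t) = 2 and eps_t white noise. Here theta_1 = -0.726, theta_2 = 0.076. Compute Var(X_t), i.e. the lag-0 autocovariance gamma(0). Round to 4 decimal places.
\gamma(0) = 3.0657

For an MA(q) process X_t = eps_t + sum_i theta_i eps_{t-i} with
Var(eps_t) = sigma^2, the variance is
  gamma(0) = sigma^2 * (1 + sum_i theta_i^2).
  sum_i theta_i^2 = (-0.726)^2 + (0.076)^2 = 0.527076 + 0.005776 = 0.532852.
  gamma(0) = 2 * (1 + 0.532852) = 2 * 1.532852 = 3.065704, which rounds to 3.0657.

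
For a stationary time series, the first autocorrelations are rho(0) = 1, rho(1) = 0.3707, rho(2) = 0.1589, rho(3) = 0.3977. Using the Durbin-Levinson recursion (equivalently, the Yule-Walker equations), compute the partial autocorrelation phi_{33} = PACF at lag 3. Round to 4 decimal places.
\phi_{33} = 0.3840

The PACF at lag k is phi_{kk}, the last component of the solution
to the Yule-Walker system G_k phi = r_k where
  (G_k)_{ij} = rho(|i - j|), (r_k)_i = rho(i), i,j = 1..k.
Equivalently, Durbin-Levinson gives phi_{kk} iteratively:
  phi_{11} = rho(1)
  phi_{kk} = [rho(k) - sum_{j=1..k-1} phi_{k-1,j} rho(k-j)]
            / [1 - sum_{j=1..k-1} phi_{k-1,j} rho(j)],
  phi_{k,j} = phi_{k-1,j} - phi_{kk} phi_{k-1,k-j},  j = 1..k-1.
Step k = 1:
  phi_11 = rho(1) = 0.3707.
Step k = 2:
  phi_22 = [rho(2) - phi_11 rho(1)] / [1 - phi_11 rho(1)] = [0.1589 - (0.3707)(0.3707)] / [1 - (0.3707)(0.3707)]
         = 0.02148151 / 0.86258151 = 0.024904.
  Update: phi_21 = phi_11 - phi_22 phi_11 = 0.3707 - (0.024904)(0.3707) = 0.361468.
Step k = 3:
  phi_33 = [rho(3) - phi_21 rho(2) - phi_22 rho(1)] / [1 - phi_21 rho(1) - phi_22 rho(2)]
    numerator   = 0.3977 - (0.361468)(0.1589) - (0.024904)(0.3707) = 0.33103089
    denominator = 1 - (0.361468)(0.3707) - (0.024904)(0.1589) = 0.86204654
  phi_33 = 0.33103089 / 0.86204654 = 0.384.
Therefore phi_{33} = 0.3840.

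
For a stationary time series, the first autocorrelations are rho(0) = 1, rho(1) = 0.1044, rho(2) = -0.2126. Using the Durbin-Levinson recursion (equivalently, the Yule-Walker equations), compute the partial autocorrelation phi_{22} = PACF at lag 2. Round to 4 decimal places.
\phi_{22} = -0.2260

The PACF at lag k is phi_{kk}, the last component of the solution
to the Yule-Walker system G_k phi = r_k where
  (G_k)_{ij} = rho(|i - j|), (r_k)_i = rho(i), i,j = 1..k.
Equivalently, Durbin-Levinson gives phi_{kk} iteratively:
  phi_{11} = rho(1)
  phi_{kk} = [rho(k) - sum_{j=1..k-1} phi_{k-1,j} rho(k-j)]
            / [1 - sum_{j=1..k-1} phi_{k-1,j} rho(j)],
  phi_{k,j} = phi_{k-1,j} - phi_{kk} phi_{k-1,k-j},  j = 1..k-1.
Step k = 1:
  phi_11 = rho(1) = 0.1044.
Step k = 2:
  phi_22 = [rho(2) - phi_11 rho(1)] / [1 - phi_11 rho(1)] = [-0.2126 - (0.1044)(0.1044)] / [1 - (0.1044)(0.1044)]
         = -0.22349936 / 0.98910064 = -0.226.
Therefore phi_{22} = -0.2260.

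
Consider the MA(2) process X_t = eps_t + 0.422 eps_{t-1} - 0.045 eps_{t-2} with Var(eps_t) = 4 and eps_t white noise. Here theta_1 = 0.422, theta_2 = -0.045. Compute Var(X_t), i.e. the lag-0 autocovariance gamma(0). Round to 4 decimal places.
\gamma(0) = 4.7204

For an MA(q) process X_t = eps_t + sum_i theta_i eps_{t-i} with
Var(eps_t) = sigma^2, the variance is
  gamma(0) = sigma^2 * (1 + sum_i theta_i^2).
  sum_i theta_i^2 = (0.422)^2 + (-0.045)^2 = 0.178084 + 0.002025 = 0.180109.
  gamma(0) = 4 * (1 + 0.180109) = 4 * 1.180109 = 4.720436, which rounds to 4.7204.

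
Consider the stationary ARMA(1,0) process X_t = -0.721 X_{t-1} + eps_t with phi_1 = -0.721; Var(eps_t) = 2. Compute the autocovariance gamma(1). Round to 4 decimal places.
\gamma(1) = -3.0032

Multiply the model equation by X_{t-k} and take expectations. With theta_0 = psi_0 = 1 and psi_j the MA(infinity) weights, this gives
  gamma(k) - sum_i phi_i gamma(k-i) = c_k,
  c_k = sigma^2 * sum_{j=k..q} theta_j psi_{j-k}   (c_k = 0 for k > q),
using gamma(-m) = gamma(m).
Pure AR (q = 0): c_0 = sigma^2 = 2, c_k = 0 for k >= 1.
Equations for k = 0 and k = 1 (AR order 1):
  gamma(0) = phi_1 gamma(1) + c_0
  gamma(1) = phi_1 gamma(0) + c_1
Substituting the second into the first: gamma(0) (1 - phi_1^2) = c_0 + phi_1 c_1, so
  gamma(0) = c_0 / (1 - phi_1^2) = 2 / (1 - (-0.721)^2) = 2 / 0.480159 = 4.165287.
  gamma(1) = phi_1 gamma(0) = (-0.721)(4.165287) = -3.003172.
Therefore gamma(1) = -3.0032 (to 4 decimal places).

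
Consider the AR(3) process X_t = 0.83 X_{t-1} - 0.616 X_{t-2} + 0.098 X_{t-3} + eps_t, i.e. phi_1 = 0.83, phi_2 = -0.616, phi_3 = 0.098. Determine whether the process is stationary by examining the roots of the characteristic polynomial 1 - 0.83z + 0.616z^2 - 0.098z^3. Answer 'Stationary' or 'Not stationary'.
\text{Stationary}

The AR(p) characteristic polynomial is P(z) = 1 - 0.83z + 0.616z^2 - 0.098z^3.
Stationarity requires all roots to lie outside the unit circle, i.e. |z| > 1 for every root.
Degree 3: look for a simple real root z0 first, then factor out (1 - z/z0) and solve the remaining quadratic.
Testing z0 = 5: P(5) = 1 + (-0.83)(5) + (0.616)(5)^2 + (-0.098)(5)^3
  = 1 + (-4.15) + (15.4) + (-12.25) = 0.  So z_0 = 5 is a root, |z_0| = 5.
Divide out the factor (1 - 0.2 z) = (1 - z/z0) (since 1/z0 = 0.2):
  P(z) = (1 - 0.2 z)(1 + (-0.63) z + (0.49) z^2)
  [check: z-coef -0.63 - (0.2) = -0.83; z^2-coef 0.49 - (0.2)(-0.63) = 0.616; z^3-coef -(0.2)(0.49) = -0.098.]
Remaining roots from the quadratic factor 1 + (-0.63) z + (0.49) z^2:
  Set 1 + (-0.63) z + (0.49) z^2 = 0, i.e. a z^2 + b z + c = 0 with a = 0.49, b = -0.63, c = 1.
  Discriminant D = b^2 - 4ac = (-0.63)^2 - 4*(0.49)*1 = 0.3969 - (1.96) = -1.5631.
  D < 0, so the roots are the complex-conjugate pair z = (-b +/- i sqrt(-D)) / (2a) = 0.6429 +/- 1.2758i.
  For a conjugate pair |z|^2 = z * conj(z) = (product of roots) = c/a = 1/(0.49) = 2.040816, so |z| = sqrt(2.040816) = 1.4286 for both roots.
Moduli of all roots: 5.0000, 1.4286, 1.4286.
All moduli strictly greater than 1? Yes.
Verdict: Stationary.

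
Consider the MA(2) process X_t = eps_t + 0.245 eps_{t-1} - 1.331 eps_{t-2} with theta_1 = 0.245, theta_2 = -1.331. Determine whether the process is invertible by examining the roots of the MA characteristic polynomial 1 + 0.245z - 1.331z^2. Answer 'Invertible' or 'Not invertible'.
\text{Not invertible}

The MA(q) characteristic polynomial is P(z) = 1 + 0.245z - 1.331z^2.
Invertibility requires all roots to lie outside the unit circle, i.e. |z| > 1 for every root.
Set 1 + (0.245) z + (-1.331) z^2 = 0, i.e. a z^2 + b z + c = 0 with a = -1.331, b = 0.245, c = 1.
Discriminant D = b^2 - 4ac = (0.245)^2 - 4*(-1.331)*1 = 0.060025 - (-5.324) = 5.384025.
D >= 0, so the roots are real: z = (-b +/- sqrt(D)) / (2a) = (-0.245 +/- 2.32035) / (-2.662).
  z_1 = (-0.245 + 2.32035) / (-2.662) = -0.7796,   |z_1| = 0.7796.
  z_2 = (-0.245 - 2.32035) / (-2.662) = 0.9637,   |z_2| = 0.9637.
Moduli of all roots: 0.7796, 0.9637.
All moduli strictly greater than 1? No.
Verdict: Not invertible.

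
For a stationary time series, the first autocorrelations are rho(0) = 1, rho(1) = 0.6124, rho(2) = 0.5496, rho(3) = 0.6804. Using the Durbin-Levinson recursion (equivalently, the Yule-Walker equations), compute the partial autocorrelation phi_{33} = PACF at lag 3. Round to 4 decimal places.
\phi_{33} = 0.4630

The PACF at lag k is phi_{kk}, the last component of the solution
to the Yule-Walker system G_k phi = r_k where
  (G_k)_{ij} = rho(|i - j|), (r_k)_i = rho(i), i,j = 1..k.
Equivalently, Durbin-Levinson gives phi_{kk} iteratively:
  phi_{11} = rho(1)
  phi_{kk} = [rho(k) - sum_{j=1..k-1} phi_{k-1,j} rho(k-j)]
            / [1 - sum_{j=1..k-1} phi_{k-1,j} rho(j)],
  phi_{k,j} = phi_{k-1,j} - phi_{kk} phi_{k-1,k-j},  j = 1..k-1.
Step k = 1:
  phi_11 = rho(1) = 0.6124.
Step k = 2:
  phi_22 = [rho(2) - phi_11 rho(1)] / [1 - phi_11 rho(1)] = [0.5496 - (0.6124)(0.6124)] / [1 - (0.6124)(0.6124)]
         = 0.17456624 / 0.62496624 = 0.279321.
  Update: phi_21 = phi_11 - phi_22 phi_11 = 0.6124 - (0.279321)(0.6124) = 0.441344.
Step k = 3:
  phi_33 = [rho(3) - phi_21 rho(2) - phi_22 rho(1)] / [1 - phi_21 rho(1) - phi_22 rho(2)]
    numerator   = 0.6804 - (0.441344)(0.5496) - (0.279321)(0.6124) = 0.26678124
    denominator = 1 - (0.441344)(0.6124) - (0.279321)(0.5496) = 0.57620621
  phi_33 = 0.26678124 / 0.57620621 = 0.463.
Therefore phi_{33} = 0.4630.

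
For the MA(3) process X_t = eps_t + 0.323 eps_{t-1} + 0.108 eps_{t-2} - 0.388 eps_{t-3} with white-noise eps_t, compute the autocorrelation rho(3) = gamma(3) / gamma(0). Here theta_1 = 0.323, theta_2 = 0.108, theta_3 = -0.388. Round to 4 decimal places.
\rho(3) = -0.3063

For an MA(q) process with theta_0 = 1, the autocovariance is
  gamma(k) = sigma^2 * sum_{i=0..q-k} theta_i * theta_{i+k},
and rho(k) = gamma(k) / gamma(0). Sigma^2 cancels.
  numerator   = (1)*(-0.388) = -0.388.
  denominator = (1)^2 + (0.323)^2 + (0.108)^2 + (-0.388)^2 = 1.266537.
  rho(3) = -0.388 / 1.266537 = -0.3063.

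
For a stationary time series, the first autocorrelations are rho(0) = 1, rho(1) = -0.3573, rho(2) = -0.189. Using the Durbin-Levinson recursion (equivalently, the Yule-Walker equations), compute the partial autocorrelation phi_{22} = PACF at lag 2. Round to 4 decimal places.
\phi_{22} = -0.3630

The PACF at lag k is phi_{kk}, the last component of the solution
to the Yule-Walker system G_k phi = r_k where
  (G_k)_{ij} = rho(|i - j|), (r_k)_i = rho(i), i,j = 1..k.
Equivalently, Durbin-Levinson gives phi_{kk} iteratively:
  phi_{11} = rho(1)
  phi_{kk} = [rho(k) - sum_{j=1..k-1} phi_{k-1,j} rho(k-j)]
            / [1 - sum_{j=1..k-1} phi_{k-1,j} rho(j)],
  phi_{k,j} = phi_{k-1,j} - phi_{kk} phi_{k-1,k-j},  j = 1..k-1.
Step k = 1:
  phi_11 = rho(1) = -0.3573.
Step k = 2:
  phi_22 = [rho(2) - phi_11 rho(1)] / [1 - phi_11 rho(1)] = [-0.189 - (-0.3573)(-0.3573)] / [1 - (-0.3573)(-0.3573)]
         = -0.31666329 / 0.87233671 = -0.363.
Therefore phi_{22} = -0.3630.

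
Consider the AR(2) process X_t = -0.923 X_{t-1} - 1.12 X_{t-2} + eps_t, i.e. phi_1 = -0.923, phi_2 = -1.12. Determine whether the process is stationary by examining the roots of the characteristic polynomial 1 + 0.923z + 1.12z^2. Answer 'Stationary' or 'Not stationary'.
\text{Not stationary}

The AR(p) characteristic polynomial is P(z) = 1 + 0.923z + 1.12z^2.
Stationarity requires all roots to lie outside the unit circle, i.e. |z| > 1 for every root.
Set 1 + (0.923) z + (1.12) z^2 = 0, i.e. a z^2 + b z + c = 0 with a = 1.12, b = 0.923, c = 1.
Discriminant D = b^2 - 4ac = (0.923)^2 - 4*(1.12)*1 = 0.851929 - (4.48) = -3.628071.
D < 0, so the roots are the complex-conjugate pair z = (-b +/- i sqrt(-D)) / (2a) = -0.4121 +/- 0.8503i.
For a conjugate pair |z|^2 = z * conj(z) = (product of roots) = c/a = 1/(1.12) = 0.892857, so |z| = sqrt(0.892857) = 0.9449 for both roots.
Moduli of all roots: 0.9449, 0.9449.
All moduli strictly greater than 1? No.
Verdict: Not stationary.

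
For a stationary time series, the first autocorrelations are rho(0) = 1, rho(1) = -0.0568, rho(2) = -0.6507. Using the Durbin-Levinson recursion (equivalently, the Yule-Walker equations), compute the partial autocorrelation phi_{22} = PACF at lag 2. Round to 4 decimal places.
\phi_{22} = -0.6560

The PACF at lag k is phi_{kk}, the last component of the solution
to the Yule-Walker system G_k phi = r_k where
  (G_k)_{ij} = rho(|i - j|), (r_k)_i = rho(i), i,j = 1..k.
Equivalently, Durbin-Levinson gives phi_{kk} iteratively:
  phi_{11} = rho(1)
  phi_{kk} = [rho(k) - sum_{j=1..k-1} phi_{k-1,j} rho(k-j)]
            / [1 - sum_{j=1..k-1} phi_{k-1,j} rho(j)],
  phi_{k,j} = phi_{k-1,j} - phi_{kk} phi_{k-1,k-j},  j = 1..k-1.
Step k = 1:
  phi_11 = rho(1) = -0.0568.
Step k = 2:
  phi_22 = [rho(2) - phi_11 rho(1)] / [1 - phi_11 rho(1)] = [-0.6507 - (-0.0568)(-0.0568)] / [1 - (-0.0568)(-0.0568)]
         = -0.65392624 / 0.99677376 = -0.656.
Therefore phi_{22} = -0.6560.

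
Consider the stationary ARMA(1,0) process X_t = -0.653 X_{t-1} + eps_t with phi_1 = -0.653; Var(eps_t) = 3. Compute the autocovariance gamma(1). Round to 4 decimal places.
\gamma(1) = -3.4153

Multiply the model equation by X_{t-k} and take expectations. With theta_0 = psi_0 = 1 and psi_j the MA(infinity) weights, this gives
  gamma(k) - sum_i phi_i gamma(k-i) = c_k,
  c_k = sigma^2 * sum_{j=k..q} theta_j psi_{j-k}   (c_k = 0 for k > q),
using gamma(-m) = gamma(m).
Pure AR (q = 0): c_0 = sigma^2 = 3, c_k = 0 for k >= 1.
Equations for k = 0 and k = 1 (AR order 1):
  gamma(0) = phi_1 gamma(1) + c_0
  gamma(1) = phi_1 gamma(0) + c_1
Substituting the second into the first: gamma(0) (1 - phi_1^2) = c_0 + phi_1 c_1, so
  gamma(0) = c_0 / (1 - phi_1^2) = 3 / (1 - (-0.653)^2) = 3 / 0.573591 = 5.230208.
  gamma(1) = phi_1 gamma(0) = (-0.653)(5.230208) = -3.415326.
Therefore gamma(1) = -3.4153 (to 4 decimal places).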